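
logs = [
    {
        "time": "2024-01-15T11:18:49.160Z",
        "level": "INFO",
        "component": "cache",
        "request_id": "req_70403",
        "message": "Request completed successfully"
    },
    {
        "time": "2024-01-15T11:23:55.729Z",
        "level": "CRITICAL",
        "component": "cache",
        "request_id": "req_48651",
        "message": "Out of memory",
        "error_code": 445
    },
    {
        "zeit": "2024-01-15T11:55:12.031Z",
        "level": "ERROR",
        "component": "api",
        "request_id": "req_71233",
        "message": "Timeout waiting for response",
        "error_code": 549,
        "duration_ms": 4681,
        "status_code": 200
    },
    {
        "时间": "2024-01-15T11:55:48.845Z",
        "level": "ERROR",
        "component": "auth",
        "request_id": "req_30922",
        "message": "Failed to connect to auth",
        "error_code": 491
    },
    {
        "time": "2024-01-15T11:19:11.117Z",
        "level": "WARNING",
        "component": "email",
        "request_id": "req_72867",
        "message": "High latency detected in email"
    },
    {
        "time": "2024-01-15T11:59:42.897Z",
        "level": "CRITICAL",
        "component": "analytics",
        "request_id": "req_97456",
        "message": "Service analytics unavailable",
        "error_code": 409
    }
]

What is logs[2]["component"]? "api"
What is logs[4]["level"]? "WARNING"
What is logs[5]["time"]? "2024-01-15T11:59:42.897Z"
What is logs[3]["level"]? "ERROR"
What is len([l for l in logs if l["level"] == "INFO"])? 1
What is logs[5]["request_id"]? "req_97456"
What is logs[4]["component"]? "email"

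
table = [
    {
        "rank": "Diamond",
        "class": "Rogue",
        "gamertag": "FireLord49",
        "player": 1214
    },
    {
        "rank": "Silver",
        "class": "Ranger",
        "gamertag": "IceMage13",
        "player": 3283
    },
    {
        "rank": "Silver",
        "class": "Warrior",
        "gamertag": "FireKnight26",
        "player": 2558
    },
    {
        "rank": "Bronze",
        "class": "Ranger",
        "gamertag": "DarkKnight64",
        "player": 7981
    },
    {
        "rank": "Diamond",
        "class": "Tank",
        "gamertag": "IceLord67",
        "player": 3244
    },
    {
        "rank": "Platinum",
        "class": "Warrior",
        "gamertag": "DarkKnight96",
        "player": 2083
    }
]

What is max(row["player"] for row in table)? 7981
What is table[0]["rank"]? "Diamond"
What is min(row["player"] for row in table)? 1214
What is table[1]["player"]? 3283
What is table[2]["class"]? "Warrior"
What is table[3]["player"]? 7981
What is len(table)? 6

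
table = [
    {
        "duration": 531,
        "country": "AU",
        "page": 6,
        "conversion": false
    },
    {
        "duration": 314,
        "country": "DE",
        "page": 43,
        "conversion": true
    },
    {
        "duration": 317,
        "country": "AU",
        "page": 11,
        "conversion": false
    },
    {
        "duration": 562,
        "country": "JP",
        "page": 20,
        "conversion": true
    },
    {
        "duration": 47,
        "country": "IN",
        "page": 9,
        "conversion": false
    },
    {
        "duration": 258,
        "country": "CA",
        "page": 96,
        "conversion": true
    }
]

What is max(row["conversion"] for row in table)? True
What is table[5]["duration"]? 258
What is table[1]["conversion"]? True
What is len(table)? 6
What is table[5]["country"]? "CA"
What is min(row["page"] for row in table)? 6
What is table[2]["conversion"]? False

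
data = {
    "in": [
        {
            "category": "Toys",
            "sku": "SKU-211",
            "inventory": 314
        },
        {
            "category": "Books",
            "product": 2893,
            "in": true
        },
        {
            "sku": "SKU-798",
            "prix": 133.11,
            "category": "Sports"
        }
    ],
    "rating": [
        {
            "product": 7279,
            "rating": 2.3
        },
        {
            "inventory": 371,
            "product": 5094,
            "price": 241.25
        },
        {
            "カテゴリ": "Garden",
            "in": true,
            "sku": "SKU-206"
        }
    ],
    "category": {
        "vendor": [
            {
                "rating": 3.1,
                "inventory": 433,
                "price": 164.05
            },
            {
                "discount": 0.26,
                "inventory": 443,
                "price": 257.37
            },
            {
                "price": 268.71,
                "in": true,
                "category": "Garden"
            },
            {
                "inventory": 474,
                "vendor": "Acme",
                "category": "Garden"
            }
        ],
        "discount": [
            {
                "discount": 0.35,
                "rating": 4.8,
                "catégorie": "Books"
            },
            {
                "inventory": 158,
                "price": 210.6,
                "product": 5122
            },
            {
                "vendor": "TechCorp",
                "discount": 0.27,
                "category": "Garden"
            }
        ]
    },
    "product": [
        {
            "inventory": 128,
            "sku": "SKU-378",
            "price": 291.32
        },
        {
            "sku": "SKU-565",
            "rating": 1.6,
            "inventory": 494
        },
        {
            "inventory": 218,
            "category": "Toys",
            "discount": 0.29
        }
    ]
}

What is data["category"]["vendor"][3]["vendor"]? "Acme"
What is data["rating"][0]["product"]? 7279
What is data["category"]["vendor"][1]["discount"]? 0.26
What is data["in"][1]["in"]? True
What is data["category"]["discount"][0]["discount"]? 0.35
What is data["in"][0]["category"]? "Toys"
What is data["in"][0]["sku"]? "SKU-211"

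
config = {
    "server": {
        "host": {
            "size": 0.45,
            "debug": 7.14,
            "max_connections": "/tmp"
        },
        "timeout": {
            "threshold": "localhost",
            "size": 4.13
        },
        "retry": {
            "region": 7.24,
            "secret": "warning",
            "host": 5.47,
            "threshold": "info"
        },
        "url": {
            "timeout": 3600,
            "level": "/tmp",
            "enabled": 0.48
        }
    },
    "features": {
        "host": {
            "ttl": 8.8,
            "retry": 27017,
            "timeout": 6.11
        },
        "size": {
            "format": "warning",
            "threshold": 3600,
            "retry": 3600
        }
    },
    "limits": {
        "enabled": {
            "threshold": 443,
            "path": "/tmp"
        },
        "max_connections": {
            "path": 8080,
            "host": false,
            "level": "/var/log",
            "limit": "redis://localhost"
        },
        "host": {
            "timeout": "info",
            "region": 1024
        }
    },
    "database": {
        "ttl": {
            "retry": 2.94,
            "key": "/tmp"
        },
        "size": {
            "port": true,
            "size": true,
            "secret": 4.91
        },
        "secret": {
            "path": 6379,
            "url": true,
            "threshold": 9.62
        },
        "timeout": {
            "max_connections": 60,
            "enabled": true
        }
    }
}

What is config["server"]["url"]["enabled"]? 0.48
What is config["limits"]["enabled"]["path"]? "/tmp"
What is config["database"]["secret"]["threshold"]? 9.62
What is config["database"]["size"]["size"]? True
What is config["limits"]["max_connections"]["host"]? False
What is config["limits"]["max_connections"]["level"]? "/var/log"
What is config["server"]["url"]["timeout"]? 3600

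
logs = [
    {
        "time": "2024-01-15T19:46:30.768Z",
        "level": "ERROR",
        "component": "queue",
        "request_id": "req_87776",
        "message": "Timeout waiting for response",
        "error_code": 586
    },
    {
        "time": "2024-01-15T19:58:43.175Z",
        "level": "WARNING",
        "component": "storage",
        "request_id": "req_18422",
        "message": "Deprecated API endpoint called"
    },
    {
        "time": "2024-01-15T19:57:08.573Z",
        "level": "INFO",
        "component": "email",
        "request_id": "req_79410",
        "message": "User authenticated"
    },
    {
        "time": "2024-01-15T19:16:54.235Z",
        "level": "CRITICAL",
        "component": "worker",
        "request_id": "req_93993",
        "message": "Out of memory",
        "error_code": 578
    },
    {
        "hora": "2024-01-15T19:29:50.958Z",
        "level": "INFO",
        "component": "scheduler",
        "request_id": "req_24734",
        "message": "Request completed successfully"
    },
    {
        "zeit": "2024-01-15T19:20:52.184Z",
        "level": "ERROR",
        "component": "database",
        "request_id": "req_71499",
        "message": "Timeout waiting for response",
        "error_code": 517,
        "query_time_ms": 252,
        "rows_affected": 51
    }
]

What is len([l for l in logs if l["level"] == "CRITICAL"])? 1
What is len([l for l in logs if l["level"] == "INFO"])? 2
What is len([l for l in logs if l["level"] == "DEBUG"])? 0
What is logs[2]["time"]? "2024-01-15T19:57:08.573Z"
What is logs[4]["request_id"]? "req_24734"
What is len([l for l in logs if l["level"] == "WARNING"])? 1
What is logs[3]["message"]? "Out of memory"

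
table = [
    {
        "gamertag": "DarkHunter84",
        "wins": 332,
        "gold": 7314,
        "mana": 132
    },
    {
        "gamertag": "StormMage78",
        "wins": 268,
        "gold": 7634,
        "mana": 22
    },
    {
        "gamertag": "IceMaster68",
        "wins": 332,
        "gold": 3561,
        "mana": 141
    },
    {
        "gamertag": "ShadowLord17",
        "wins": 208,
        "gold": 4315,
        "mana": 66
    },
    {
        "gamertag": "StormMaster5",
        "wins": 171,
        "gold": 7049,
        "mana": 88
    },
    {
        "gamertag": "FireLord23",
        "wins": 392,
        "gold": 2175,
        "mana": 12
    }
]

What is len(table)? 6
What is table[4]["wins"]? 171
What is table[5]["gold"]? 2175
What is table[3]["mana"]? 66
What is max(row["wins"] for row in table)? 392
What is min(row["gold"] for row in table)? 2175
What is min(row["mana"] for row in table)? 12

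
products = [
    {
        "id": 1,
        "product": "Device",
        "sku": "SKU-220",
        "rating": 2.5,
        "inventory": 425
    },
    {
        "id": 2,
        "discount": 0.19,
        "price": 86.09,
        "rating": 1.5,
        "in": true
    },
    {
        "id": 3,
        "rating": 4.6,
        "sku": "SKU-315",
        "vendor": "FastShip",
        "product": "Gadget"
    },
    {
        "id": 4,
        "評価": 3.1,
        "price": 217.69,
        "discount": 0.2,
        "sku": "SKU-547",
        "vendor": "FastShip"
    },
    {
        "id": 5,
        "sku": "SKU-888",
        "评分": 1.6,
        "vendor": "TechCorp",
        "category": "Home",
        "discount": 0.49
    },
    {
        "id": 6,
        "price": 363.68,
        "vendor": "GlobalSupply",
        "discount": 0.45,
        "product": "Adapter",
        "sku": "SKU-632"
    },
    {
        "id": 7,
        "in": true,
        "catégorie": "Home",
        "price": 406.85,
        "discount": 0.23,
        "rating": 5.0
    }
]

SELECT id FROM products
[1, 2, 3, 4, 5, 6, 7]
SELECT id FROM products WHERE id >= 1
[1, 2, 3, 4, 5, 6, 7]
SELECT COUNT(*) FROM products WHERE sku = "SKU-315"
1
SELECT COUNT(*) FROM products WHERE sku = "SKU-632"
1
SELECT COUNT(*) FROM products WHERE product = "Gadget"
1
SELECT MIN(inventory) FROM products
425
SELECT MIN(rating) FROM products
1.5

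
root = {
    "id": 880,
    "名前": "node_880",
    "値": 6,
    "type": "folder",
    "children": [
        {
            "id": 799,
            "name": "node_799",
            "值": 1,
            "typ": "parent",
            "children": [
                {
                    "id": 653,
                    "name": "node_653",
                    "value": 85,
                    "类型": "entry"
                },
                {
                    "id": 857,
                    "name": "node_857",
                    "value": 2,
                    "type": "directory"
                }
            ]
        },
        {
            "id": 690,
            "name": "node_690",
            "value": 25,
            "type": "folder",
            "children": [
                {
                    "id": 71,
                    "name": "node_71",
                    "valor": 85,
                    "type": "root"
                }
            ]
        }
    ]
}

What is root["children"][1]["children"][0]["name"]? "node_71"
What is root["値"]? 6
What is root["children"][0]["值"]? 1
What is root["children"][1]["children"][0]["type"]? "root"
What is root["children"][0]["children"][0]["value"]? 85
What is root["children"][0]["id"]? 799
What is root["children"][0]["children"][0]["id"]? 653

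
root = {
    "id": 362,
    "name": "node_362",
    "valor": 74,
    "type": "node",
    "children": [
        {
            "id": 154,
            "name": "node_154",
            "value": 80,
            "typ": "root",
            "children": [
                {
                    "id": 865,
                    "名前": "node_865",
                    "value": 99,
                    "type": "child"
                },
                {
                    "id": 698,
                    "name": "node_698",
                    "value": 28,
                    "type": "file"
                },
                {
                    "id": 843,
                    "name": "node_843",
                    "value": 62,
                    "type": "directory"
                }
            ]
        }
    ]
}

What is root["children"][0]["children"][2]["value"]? 62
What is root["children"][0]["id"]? 154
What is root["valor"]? 74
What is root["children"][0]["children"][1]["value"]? 28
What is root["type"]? "node"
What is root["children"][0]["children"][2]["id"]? 843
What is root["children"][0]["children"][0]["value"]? 99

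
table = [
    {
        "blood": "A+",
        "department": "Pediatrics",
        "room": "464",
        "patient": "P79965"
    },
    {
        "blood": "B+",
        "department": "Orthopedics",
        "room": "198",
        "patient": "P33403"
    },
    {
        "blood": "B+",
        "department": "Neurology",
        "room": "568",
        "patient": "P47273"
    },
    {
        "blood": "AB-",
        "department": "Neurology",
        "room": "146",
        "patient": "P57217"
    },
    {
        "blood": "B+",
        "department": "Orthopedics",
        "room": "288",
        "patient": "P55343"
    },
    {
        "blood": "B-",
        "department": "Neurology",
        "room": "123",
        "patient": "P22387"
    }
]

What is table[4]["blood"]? "B+"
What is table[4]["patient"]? "P55343"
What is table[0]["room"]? "464"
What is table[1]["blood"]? "B+"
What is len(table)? 6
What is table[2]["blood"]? "B+"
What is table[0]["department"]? "Pediatrics"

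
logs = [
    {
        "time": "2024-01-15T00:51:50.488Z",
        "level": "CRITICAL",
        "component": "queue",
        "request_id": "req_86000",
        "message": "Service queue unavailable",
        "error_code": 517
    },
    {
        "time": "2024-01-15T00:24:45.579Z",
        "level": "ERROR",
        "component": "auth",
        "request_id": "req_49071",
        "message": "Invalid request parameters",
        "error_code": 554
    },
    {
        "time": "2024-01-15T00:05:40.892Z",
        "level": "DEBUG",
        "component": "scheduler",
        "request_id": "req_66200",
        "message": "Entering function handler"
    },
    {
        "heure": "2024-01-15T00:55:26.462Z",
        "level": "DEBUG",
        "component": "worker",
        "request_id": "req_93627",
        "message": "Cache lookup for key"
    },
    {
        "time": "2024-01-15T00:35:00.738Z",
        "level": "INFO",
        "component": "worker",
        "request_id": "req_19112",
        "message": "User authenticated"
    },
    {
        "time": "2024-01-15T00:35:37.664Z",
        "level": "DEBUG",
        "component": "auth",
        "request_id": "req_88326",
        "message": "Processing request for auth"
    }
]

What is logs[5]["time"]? "2024-01-15T00:35:37.664Z"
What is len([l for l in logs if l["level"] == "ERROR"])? 1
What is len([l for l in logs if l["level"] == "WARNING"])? 0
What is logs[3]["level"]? "DEBUG"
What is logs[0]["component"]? "queue"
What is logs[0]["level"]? "CRITICAL"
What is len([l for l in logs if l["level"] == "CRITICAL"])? 1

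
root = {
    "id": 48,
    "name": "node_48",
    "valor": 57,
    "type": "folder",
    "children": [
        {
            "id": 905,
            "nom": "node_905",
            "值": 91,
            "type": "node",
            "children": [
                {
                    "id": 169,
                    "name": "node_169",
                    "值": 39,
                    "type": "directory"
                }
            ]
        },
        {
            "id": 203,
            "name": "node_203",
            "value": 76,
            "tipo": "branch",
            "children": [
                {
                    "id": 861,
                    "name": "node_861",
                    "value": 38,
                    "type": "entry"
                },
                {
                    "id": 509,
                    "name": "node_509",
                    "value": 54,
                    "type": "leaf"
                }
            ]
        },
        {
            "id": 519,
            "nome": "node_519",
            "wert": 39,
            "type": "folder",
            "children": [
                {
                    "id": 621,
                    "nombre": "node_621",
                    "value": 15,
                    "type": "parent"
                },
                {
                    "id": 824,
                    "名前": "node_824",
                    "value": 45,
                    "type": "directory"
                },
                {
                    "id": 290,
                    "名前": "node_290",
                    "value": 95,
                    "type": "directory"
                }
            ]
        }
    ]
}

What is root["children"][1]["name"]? "node_203"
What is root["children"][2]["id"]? 519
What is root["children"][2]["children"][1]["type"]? "directory"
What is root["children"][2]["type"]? "folder"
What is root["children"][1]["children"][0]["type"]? "entry"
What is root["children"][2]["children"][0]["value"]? 15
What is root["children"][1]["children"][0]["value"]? 38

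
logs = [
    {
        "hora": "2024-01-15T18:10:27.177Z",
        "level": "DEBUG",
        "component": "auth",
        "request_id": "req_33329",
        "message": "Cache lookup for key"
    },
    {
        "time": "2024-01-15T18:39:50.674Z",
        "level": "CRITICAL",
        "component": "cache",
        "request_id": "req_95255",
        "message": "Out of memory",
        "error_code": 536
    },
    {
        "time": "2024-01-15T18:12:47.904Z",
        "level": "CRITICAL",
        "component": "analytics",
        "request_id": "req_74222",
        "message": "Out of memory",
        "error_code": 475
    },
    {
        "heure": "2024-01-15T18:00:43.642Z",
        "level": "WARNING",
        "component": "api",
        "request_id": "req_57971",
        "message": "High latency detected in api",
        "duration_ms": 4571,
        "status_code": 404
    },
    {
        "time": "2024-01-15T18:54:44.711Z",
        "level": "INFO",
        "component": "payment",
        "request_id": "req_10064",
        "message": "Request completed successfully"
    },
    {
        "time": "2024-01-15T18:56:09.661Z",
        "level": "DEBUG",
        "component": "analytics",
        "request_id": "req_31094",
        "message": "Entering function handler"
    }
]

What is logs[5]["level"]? "DEBUG"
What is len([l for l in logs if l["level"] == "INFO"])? 1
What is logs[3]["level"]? "WARNING"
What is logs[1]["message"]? "Out of memory"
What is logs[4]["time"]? "2024-01-15T18:54:44.711Z"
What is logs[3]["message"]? "High latency detected in api"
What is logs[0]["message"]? "Cache lookup for key"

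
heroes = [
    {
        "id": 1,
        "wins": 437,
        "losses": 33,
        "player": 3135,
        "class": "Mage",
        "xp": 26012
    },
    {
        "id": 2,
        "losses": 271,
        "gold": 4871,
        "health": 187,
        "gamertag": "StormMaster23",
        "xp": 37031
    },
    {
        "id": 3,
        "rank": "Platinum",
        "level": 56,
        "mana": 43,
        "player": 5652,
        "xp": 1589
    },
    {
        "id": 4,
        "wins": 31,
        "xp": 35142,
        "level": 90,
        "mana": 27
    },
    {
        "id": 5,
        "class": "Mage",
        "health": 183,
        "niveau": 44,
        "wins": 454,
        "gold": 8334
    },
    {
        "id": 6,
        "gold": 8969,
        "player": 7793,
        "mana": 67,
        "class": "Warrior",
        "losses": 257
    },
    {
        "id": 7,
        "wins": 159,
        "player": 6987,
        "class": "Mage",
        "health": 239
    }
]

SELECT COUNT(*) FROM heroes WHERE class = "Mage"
3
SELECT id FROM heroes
[1, 2, 3, 4, 5, 6, 7]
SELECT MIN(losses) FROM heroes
33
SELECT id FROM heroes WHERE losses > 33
[2, 6]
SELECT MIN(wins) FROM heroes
31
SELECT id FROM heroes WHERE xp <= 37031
[1, 2, 3, 4]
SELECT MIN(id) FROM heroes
1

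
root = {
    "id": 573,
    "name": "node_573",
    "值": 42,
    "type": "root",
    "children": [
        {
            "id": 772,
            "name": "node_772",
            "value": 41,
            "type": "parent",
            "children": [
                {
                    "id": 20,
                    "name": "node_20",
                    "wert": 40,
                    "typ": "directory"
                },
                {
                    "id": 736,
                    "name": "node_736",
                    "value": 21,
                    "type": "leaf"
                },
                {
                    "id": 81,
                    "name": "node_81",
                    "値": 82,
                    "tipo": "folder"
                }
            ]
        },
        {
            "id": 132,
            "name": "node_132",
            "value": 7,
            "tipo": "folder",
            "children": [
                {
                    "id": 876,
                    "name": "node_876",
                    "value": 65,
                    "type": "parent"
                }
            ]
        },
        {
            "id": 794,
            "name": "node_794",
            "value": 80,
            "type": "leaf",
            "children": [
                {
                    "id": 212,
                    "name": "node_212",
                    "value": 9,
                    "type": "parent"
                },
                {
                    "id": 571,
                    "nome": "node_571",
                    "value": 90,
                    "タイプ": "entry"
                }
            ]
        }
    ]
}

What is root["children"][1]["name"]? "node_132"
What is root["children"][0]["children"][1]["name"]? "node_736"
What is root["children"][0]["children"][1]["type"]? "leaf"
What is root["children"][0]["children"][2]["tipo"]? "folder"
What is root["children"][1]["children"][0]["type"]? "parent"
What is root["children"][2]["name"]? "node_794"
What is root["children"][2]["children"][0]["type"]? "parent"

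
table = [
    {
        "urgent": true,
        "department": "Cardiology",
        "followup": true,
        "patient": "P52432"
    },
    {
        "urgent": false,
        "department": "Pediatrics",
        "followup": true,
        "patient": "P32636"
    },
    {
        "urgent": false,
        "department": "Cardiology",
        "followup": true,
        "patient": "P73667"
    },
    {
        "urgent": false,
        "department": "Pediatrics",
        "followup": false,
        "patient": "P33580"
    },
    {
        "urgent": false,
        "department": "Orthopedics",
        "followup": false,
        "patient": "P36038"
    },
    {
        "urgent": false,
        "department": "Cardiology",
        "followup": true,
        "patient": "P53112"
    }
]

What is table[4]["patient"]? "P36038"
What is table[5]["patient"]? "P53112"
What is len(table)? 6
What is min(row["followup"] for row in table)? False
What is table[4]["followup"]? False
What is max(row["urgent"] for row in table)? True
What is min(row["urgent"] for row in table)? False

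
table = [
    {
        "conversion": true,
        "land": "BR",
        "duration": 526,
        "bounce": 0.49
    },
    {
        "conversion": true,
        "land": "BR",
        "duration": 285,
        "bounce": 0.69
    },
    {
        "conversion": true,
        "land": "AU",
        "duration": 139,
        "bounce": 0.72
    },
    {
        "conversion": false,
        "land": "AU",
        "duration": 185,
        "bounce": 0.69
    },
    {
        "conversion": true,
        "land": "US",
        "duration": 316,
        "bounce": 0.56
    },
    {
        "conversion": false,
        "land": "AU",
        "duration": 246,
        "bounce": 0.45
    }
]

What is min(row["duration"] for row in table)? 139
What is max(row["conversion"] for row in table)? True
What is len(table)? 6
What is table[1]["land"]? "BR"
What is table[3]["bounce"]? 0.69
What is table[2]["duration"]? 139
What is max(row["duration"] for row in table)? 526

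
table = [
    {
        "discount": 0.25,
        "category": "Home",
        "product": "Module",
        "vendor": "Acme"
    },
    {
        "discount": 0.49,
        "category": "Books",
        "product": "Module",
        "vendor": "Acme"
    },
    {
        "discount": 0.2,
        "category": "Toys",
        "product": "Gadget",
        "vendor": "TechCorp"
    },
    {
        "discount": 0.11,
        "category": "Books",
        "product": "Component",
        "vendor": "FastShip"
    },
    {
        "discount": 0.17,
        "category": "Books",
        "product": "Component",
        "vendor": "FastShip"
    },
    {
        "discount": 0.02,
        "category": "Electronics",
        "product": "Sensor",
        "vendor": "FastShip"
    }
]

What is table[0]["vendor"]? "Acme"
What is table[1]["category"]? "Books"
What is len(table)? 6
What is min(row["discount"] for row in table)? 0.02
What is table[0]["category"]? "Home"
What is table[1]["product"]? "Module"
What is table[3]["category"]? "Books"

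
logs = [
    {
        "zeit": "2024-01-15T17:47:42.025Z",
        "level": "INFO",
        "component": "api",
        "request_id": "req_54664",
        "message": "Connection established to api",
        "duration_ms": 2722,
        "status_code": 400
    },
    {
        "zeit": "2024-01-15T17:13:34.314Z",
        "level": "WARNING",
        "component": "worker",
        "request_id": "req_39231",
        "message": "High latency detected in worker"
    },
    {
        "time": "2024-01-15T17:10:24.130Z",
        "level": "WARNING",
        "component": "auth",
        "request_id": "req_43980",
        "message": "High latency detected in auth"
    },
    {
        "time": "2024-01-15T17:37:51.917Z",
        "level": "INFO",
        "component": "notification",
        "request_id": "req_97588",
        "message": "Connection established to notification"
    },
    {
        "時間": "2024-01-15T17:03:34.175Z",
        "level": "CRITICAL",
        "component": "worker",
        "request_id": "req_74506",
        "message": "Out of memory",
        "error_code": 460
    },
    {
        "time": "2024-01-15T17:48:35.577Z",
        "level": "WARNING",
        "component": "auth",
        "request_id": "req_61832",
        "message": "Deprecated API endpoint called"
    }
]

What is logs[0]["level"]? "INFO"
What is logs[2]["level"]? "WARNING"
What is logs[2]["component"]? "auth"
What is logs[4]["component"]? "worker"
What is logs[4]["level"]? "CRITICAL"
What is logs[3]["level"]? "INFO"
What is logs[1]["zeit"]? "2024-01-15T17:13:34.314Z"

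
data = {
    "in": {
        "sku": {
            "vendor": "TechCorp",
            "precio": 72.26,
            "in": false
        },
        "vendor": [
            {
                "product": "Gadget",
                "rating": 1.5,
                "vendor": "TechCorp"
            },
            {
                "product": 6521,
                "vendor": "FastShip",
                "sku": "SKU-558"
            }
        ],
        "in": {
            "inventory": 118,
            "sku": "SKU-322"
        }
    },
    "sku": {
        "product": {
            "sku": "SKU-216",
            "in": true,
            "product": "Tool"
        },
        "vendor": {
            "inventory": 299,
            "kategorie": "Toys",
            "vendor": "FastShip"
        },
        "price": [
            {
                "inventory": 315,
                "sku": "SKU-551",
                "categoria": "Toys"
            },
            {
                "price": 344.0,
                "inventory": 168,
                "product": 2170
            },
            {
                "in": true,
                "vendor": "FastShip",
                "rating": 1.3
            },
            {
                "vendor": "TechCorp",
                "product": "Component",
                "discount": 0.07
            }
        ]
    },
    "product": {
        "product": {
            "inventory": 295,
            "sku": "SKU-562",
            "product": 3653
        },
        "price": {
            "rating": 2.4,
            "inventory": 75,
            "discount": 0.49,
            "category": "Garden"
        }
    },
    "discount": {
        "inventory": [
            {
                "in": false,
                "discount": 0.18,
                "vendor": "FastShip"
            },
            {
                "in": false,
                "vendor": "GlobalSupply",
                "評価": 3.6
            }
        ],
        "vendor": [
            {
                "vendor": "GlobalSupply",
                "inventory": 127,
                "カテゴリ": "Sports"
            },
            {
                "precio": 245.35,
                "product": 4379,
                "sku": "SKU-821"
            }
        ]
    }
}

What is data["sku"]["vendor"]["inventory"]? 299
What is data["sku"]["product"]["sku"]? "SKU-216"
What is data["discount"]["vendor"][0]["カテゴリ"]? "Sports"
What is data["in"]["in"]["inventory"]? 118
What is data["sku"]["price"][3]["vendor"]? "TechCorp"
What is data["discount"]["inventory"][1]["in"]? False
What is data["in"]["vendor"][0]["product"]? "Gadget"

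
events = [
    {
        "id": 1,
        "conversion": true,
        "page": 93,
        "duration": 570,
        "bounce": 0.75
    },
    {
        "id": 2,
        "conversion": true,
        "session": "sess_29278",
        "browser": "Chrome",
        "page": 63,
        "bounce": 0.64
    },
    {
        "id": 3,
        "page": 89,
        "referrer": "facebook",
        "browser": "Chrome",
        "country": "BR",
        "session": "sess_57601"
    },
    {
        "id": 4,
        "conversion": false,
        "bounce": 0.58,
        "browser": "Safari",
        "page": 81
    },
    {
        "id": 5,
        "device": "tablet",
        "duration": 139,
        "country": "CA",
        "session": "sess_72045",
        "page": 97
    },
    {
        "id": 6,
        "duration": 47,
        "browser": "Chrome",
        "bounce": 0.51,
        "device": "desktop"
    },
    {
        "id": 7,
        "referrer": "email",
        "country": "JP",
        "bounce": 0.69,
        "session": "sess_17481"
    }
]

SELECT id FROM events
[1, 2, 3, 4, 5, 6, 7]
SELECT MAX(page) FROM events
97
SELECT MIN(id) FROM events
1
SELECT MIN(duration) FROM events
47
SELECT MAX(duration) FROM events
570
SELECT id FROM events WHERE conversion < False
[]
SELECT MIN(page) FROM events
63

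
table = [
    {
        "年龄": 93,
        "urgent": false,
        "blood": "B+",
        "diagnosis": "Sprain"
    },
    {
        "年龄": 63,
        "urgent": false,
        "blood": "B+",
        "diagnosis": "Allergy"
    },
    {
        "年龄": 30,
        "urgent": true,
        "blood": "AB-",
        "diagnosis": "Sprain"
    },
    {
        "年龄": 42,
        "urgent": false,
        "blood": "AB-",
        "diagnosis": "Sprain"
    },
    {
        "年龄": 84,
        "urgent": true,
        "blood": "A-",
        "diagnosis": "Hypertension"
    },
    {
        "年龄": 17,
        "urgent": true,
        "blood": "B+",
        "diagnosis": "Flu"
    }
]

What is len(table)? 6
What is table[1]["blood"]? "B+"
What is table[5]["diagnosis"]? "Flu"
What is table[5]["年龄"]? 17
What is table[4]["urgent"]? True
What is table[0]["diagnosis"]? "Sprain"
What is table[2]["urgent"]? True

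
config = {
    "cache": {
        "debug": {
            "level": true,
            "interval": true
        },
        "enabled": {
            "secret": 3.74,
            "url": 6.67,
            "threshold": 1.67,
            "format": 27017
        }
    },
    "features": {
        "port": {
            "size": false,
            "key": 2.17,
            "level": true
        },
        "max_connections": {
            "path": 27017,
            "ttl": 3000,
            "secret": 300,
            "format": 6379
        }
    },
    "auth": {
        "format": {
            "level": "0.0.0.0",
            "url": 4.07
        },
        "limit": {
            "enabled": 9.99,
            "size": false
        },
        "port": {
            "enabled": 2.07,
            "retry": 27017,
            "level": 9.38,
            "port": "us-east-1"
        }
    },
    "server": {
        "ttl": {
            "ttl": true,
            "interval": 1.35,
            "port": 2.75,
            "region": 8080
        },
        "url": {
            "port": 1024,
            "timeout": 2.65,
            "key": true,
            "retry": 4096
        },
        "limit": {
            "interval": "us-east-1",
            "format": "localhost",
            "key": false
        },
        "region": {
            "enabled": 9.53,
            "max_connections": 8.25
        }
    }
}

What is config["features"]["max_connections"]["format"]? 6379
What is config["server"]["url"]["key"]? True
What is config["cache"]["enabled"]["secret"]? 3.74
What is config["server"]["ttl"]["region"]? 8080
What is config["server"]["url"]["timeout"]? 2.65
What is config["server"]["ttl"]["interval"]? 1.35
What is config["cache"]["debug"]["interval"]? True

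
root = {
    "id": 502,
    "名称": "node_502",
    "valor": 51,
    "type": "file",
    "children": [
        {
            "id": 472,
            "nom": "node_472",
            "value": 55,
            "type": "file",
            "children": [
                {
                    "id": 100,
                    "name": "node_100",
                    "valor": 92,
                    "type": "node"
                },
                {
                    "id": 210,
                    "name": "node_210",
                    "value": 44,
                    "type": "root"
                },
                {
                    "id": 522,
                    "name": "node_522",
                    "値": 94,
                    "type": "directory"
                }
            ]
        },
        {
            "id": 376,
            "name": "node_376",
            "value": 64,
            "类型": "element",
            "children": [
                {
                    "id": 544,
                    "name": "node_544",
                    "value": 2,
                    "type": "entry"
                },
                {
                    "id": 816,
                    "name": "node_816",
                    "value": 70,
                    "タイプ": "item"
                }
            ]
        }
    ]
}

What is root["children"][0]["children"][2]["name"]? "node_522"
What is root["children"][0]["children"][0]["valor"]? 92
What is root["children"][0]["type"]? "file"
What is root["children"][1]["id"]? 376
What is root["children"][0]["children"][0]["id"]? 100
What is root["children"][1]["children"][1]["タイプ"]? "item"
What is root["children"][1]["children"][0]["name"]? "node_544"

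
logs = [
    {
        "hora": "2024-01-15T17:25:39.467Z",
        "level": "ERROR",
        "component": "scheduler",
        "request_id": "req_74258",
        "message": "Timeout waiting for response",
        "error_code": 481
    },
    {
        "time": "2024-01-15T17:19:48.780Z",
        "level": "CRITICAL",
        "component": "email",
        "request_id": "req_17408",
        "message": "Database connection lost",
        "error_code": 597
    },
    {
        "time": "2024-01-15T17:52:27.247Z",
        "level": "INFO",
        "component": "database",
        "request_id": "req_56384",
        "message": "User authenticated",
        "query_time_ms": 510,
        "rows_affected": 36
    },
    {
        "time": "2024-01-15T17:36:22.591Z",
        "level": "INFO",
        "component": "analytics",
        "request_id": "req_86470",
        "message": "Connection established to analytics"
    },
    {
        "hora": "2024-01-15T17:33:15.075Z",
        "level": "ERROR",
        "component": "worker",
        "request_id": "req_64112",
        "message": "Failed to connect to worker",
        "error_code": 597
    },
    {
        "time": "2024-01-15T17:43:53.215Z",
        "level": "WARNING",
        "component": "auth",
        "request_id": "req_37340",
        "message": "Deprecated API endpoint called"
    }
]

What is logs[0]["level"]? "ERROR"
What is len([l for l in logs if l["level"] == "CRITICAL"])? 1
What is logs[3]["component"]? "analytics"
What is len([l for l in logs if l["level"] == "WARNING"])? 1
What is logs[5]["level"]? "WARNING"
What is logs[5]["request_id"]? "req_37340"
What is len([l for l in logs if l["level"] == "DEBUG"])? 0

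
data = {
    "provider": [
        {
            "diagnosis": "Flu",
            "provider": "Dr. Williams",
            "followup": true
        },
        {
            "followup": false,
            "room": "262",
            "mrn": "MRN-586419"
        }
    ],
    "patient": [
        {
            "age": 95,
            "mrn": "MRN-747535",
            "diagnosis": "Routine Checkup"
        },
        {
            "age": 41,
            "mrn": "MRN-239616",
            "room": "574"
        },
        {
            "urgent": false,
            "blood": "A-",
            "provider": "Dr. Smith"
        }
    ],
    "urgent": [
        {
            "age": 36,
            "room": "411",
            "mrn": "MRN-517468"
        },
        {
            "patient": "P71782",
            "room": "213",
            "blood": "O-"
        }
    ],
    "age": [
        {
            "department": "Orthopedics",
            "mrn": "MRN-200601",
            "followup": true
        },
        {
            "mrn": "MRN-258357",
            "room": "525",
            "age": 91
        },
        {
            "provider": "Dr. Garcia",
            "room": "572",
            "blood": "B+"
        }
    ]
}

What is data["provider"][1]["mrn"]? "MRN-586419"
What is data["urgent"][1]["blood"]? "O-"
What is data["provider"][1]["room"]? "262"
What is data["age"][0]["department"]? "Orthopedics"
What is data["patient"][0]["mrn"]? "MRN-747535"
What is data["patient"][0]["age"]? 95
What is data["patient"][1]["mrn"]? "MRN-239616"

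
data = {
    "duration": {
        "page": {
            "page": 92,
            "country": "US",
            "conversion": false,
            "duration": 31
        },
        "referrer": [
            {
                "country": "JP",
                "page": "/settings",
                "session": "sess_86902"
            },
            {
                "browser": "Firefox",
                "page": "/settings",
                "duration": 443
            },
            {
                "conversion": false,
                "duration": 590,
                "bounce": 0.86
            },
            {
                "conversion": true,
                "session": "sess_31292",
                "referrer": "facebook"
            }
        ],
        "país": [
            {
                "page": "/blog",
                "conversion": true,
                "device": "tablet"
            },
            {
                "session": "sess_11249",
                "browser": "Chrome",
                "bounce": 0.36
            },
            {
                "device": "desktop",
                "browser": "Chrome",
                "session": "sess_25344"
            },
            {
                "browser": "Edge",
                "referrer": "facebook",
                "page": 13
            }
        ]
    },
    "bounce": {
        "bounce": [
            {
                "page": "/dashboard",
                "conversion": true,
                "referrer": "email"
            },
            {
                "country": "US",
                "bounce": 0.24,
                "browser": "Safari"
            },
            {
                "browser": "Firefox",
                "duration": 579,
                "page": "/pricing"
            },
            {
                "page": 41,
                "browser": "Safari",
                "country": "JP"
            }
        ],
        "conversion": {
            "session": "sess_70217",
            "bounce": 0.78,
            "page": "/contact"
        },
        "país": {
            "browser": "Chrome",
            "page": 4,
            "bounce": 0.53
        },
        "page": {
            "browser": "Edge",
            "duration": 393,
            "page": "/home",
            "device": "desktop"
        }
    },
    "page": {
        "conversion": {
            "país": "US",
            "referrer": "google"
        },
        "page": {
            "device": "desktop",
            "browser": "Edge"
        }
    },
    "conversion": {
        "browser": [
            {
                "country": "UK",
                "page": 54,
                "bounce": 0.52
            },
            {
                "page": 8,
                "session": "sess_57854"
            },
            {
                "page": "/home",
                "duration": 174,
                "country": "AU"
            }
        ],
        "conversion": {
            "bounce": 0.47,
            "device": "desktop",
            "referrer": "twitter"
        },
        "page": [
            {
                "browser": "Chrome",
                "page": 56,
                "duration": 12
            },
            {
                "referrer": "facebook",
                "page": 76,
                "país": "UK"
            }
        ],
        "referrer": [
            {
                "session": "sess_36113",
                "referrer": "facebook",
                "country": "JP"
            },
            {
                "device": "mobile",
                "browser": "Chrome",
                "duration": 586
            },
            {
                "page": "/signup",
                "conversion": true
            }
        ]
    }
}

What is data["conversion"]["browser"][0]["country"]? "UK"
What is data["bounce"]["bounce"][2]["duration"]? 579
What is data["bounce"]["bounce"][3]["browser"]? "Safari"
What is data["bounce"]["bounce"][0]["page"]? "/dashboard"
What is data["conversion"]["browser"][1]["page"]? 8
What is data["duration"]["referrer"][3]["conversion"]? True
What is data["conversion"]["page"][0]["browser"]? "Chrome"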